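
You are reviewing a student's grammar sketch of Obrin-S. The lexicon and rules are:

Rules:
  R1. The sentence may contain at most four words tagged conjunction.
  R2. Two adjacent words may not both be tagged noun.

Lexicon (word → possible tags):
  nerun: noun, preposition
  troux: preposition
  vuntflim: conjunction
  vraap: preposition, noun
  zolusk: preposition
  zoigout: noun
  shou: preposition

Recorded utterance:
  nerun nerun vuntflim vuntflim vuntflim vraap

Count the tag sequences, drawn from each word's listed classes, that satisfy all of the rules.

6

Candidates per position — 1:nerun {noun,preposition}; 2:nerun {noun,preposition}; 3:vuntflim {conjunction}; 4:vuntflim {conjunction}; 5:vuntflim {conjunction}; 6:vraap {preposition,noun}.
There are 8 candidate sequences in total.
Checking each against the rules leaves 6 sequences.
Count = 6.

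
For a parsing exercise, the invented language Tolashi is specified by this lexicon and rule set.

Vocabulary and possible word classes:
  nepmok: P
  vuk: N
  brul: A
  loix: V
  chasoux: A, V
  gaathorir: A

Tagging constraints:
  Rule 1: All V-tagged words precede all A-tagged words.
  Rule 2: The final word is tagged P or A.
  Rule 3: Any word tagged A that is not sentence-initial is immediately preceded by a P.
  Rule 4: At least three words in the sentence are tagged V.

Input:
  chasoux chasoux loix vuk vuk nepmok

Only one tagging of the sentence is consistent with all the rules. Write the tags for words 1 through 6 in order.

Candidates per position — 1:chasoux {A,V}; 2:chasoux {A,V}; 3:loix {V}; 4:vuk {N}; 5:vuk {N}; 6:nepmok {P}.
At position 1, choosing A makes rule 1 impossible to satisfy; hence V.
At position 2, choosing A makes rule 1 impossible to satisfy; hence V.
So the tagging must be: V V V N N P.
Check: rule 1 ✓; rule 2 ✓; rule 3 ✓; rule 4 ✓.

V V V N N P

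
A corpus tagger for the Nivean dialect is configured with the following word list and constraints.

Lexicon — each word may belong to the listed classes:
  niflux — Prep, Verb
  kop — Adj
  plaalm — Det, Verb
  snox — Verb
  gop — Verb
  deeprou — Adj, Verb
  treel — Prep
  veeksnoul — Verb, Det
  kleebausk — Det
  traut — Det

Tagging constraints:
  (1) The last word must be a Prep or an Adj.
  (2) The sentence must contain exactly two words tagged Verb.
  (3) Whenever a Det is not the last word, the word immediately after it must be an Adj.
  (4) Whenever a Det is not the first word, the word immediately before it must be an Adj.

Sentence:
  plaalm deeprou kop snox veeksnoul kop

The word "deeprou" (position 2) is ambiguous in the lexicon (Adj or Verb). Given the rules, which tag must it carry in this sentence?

Adj

Candidates per position — 1:plaalm {Det,Verb}; 2:deeprou {Adj,Verb}; 3:kop {Adj}; 4:snox {Verb}; 5:veeksnoul {Verb,Det}; 6:kop {Adj}.
Position 5: Det is ruled out by rule 4; that leaves Verb.
Position 1: Verb is ruled out by rule 2; that leaves Det.
Position 2: Verb is ruled out by rule 2; that leaves Adj.
So the tagging must be: Det Adj Adj Verb Verb Adj.
Check: rule 1 holds; rule 2 holds; rule 3 holds; rule 4 holds.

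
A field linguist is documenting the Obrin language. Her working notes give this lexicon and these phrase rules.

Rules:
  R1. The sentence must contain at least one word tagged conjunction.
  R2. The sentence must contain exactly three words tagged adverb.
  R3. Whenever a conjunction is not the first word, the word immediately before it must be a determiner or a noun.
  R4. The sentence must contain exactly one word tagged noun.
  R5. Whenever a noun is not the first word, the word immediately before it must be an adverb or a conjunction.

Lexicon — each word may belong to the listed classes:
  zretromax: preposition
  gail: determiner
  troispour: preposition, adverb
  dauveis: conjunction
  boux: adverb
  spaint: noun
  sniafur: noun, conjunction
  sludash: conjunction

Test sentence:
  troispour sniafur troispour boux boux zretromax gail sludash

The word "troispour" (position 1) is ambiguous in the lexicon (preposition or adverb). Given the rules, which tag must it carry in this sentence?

adverb

Candidates per position — 1:troispour {preposition,adverb}; 2:sniafur {noun,conjunction}; 3:troispour {preposition,adverb}; 4:boux {adverb}; 5:boux {adverb}; 6:zretromax {preposition}; 7:gail {determiner}; 8:sludash {conjunction}.
If word 2 were conjunction, no tagging could satisfy rule 3; so word 2 is noun.
If word 1 were preposition, no tagging could satisfy rule 5; so word 1 is adverb.
If word 3 were adverb, no tagging could satisfy rule 2; so word 3 is preposition.
So the tagging must be: adverb noun preposition adverb adverb preposition determiner conjunction.
Check: rule 1 satisfied; rule 2 satisfied; rule 3 satisfied; rule 4 satisfied; rule 5 satisfied.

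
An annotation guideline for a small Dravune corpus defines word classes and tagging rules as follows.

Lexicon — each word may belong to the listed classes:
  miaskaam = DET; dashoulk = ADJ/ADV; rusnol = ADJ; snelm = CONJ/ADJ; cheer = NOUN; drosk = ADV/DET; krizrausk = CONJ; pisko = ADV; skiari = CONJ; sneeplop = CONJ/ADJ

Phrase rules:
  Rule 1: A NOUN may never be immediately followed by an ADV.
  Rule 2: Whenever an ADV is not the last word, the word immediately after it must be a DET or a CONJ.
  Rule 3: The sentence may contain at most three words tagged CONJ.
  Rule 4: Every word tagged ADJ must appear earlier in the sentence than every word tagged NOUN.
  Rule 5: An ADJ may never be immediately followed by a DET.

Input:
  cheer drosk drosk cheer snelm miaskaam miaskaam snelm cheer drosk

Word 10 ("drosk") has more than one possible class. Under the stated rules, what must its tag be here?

Candidates per position — 1:cheer {NOUN}; 2:drosk {ADV,DET}; 3:drosk {ADV,DET}; 4:cheer {NOUN}; 5:snelm {CONJ,ADJ}; 6:miaskaam {DET}; 7:miaskaam {DET}; 8:snelm {CONJ,ADJ}; 9:cheer {NOUN}; 10:drosk {ADV,DET}.
If word 2 were ADV, no tagging could satisfy rule 1; so word 2 is DET.
If word 3 were ADV, no tagging could satisfy rule 2; so word 3 is DET.
If word 5 were ADJ, no tagging could satisfy rule 4; so word 5 is CONJ.
If word 8 were ADJ, no tagging could satisfy rule 4; so word 8 is CONJ.
If word 10 were ADV, no tagging could satisfy rule 1; so word 10 is DET.
The only consistent sequence is: NOUN DET DET NOUN CONJ DET DET CONJ NOUN DET.
Checking: rule 1 ✓; rule 2 ✓; rule 3 ✓; rule 4 ✓; rule 5 ✓.

DET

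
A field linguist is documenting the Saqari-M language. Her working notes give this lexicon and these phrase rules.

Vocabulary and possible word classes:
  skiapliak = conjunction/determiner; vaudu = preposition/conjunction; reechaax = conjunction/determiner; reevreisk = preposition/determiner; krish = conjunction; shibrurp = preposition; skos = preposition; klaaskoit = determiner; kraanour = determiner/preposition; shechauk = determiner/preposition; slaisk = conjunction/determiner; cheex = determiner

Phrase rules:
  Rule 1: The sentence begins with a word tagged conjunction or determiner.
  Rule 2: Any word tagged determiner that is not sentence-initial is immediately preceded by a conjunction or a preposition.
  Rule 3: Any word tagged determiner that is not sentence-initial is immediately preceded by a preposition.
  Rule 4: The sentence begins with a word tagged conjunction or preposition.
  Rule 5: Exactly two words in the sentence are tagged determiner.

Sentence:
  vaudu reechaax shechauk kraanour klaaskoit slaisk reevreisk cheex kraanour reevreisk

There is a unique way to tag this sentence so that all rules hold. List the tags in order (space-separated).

conjunction conjunction preposition preposition determiner conjunction preposition determiner preposition preposition

Candidates per position — 1:vaudu {preposition,conjunction}; 2:reechaax {conjunction,determiner}; 3:shechauk {determiner,preposition}; 4:kraanour {determiner,preposition}; 5:klaaskoit {determiner}; 6:slaisk {conjunction,determiner}; 7:reevreisk {preposition,determiner}; 8:cheex {determiner}; 9:kraanour {determiner,preposition}; 10:reevreisk {preposition,determiner}.
Word 1 cannot be preposition — rule 1 would then fail for every completion. It is conjunction.
Word 2 cannot be determiner — rule 3 would then fail for every completion. It is conjunction.
Word 3 cannot be determiner — rule 3 would then fail for every completion. It is preposition.
Word 4 cannot be determiner — rule 2 would then fail for every completion. It is preposition.
Word 6 cannot be determiner — rule 2 would then fail for every completion. It is conjunction.
Word 7 cannot be determiner — rule 2 would then fail for every completion. It is preposition.
Word 9 cannot be determiner — rule 2 would then fail for every completion. It is preposition.
Word 10 cannot be determiner — rule 5 would then fail for every completion. It is preposition.
That leaves exactly one tagging: conjunction conjunction preposition preposition determiner conjunction preposition determiner preposition preposition.
Rule-by-rule: rule 1 ✓; rule 2 ✓; rule 3 ✓; rule 4 ✓; rule 5 ✓.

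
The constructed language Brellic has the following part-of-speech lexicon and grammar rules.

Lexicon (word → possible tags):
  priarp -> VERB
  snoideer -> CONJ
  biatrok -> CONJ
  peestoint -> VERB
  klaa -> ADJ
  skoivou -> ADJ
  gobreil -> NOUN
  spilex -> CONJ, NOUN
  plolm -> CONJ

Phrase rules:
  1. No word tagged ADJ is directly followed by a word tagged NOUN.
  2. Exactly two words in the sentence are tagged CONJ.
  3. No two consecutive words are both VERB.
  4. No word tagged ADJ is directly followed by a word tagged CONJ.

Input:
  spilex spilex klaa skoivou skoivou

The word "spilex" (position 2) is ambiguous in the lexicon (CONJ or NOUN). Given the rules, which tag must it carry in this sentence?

CONJ

Candidates per position — 1:spilex {CONJ,NOUN}; 2:spilex {CONJ,NOUN}; 3:klaa {ADJ}; 4:skoivou {ADJ}; 5:skoivou {ADJ}.
If word 1 were NOUN, no tagging could satisfy rule 2; so word 1 is CONJ.
If word 2 were NOUN, no tagging could satisfy rule 2; so word 2 is CONJ.
The only consistent sequence is: CONJ CONJ ADJ ADJ ADJ.
Verifying each rule — rule 1 ✓; rule 2 ✓; rule 3 ✓; rule 4 ✓.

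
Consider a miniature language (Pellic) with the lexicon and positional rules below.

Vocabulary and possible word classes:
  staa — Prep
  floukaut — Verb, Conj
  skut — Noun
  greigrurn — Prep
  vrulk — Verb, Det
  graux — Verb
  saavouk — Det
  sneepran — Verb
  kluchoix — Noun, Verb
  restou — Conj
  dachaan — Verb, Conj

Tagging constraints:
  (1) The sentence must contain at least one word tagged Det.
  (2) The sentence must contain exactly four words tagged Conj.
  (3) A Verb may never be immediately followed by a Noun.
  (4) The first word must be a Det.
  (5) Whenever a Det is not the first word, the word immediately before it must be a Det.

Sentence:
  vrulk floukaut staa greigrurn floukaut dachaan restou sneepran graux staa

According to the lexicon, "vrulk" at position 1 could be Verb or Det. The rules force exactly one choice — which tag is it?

Candidates per position — 1:vrulk {Verb,Det}; 2:floukaut {Verb,Conj}; 3:staa {Prep}; 4:greigrurn {Prep}; 5:floukaut {Verb,Conj}; 6:dachaan {Verb,Conj}; 7:restou {Conj}; 8:sneepran {Verb}; 9:graux {Verb}; 10:staa {Prep}.
Position 1: Verb is ruled out by rule 1; that leaves Det.
Position 2: Verb is ruled out by rule 2; that leaves Conj.
Position 5: Verb is ruled out by rule 2; that leaves Conj.
Position 6: Verb is ruled out by rule 2; that leaves Conj.
The unique satisfying tagging is: Det Conj Prep Prep Conj Conj Conj Verb Verb Prep.
Checking: rule 1 ✓; rule 2 ✓; rule 3 ✓; rule 4 ✓; rule 5 ✓.

Det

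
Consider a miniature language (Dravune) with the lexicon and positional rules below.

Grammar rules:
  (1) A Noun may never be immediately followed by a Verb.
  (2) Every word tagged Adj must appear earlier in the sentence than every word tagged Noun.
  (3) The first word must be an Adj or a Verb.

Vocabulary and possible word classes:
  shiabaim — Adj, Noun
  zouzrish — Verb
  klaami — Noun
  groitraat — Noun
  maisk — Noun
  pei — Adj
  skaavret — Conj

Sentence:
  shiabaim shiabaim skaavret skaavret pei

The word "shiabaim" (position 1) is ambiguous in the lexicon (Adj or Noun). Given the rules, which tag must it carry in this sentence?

Candidates per position — 1:shiabaim {Adj,Noun}; 2:shiabaim {Adj,Noun}; 3:skaavret {Conj}; 4:skaavret {Conj}; 5:pei {Adj}.
Word 1 cannot be Noun — rule 2 would then fail for every completion. It is Adj.
Word 2 cannot be Noun — rule 2 would then fail for every completion. It is Adj.
The unique satisfying tagging is: Adj Adj Conj Conj Adj.
Verifying each rule — rule 1 satisfied; rule 2 satisfied; rule 3 satisfied.

Adj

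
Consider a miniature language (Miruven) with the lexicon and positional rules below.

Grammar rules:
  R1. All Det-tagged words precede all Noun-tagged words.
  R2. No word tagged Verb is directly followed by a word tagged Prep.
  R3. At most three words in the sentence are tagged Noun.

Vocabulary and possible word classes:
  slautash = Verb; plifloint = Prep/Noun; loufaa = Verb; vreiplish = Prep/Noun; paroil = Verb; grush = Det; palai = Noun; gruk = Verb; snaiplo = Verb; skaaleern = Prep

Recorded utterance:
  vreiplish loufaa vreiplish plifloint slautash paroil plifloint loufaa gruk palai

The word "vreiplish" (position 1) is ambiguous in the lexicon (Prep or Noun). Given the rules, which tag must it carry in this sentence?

Candidates per position — 1:vreiplish {Prep,Noun}; 2:loufaa {Verb}; 3:vreiplish {Prep,Noun}; 4:plifloint {Prep,Noun}; 5:slautash {Verb}; 6:paroil {Verb}; 7:plifloint {Prep,Noun}; 8:loufaa {Verb}; 9:gruk {Verb}; 10:palai {Noun}.
Word 3 cannot be Prep — rule 2 would then fail for every completion. It is Noun.
Word 7 cannot be Prep — rule 2 would then fail for every completion. It is Noun.
Word 1 cannot be Noun — rule 3 would then fail for every completion. It is Prep.
Word 4 cannot be Noun — rule 3 would then fail for every completion. It is Prep.
The only consistent sequence is: Prep Verb Noun Prep Verb Verb Noun Verb Verb Noun.
Verifying each rule — rule 1 ✓; rule 2 ✓; rule 3 ✓.

Prep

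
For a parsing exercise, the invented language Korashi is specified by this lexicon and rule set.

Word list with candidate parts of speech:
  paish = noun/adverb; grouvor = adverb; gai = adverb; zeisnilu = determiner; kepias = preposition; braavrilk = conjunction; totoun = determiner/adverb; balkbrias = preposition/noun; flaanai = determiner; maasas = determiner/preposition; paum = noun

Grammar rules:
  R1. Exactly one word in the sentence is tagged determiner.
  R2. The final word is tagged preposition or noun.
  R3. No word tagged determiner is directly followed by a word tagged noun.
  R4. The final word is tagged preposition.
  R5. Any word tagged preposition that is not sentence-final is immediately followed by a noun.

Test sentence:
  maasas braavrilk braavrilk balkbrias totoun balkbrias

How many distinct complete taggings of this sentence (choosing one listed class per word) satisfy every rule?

Candidates per position — 1:maasas {determiner,preposition}; 2:braavrilk {conjunction}; 3:braavrilk {conjunction}; 4:balkbrias {preposition,noun}; 5:totoun {determiner,adverb}; 6:balkbrias {preposition,noun}.
There are 16 candidate sequences in total.
The sequences that satisfy every rule: determiner conjunction conjunction noun adverb preposition.
Count = 1.

1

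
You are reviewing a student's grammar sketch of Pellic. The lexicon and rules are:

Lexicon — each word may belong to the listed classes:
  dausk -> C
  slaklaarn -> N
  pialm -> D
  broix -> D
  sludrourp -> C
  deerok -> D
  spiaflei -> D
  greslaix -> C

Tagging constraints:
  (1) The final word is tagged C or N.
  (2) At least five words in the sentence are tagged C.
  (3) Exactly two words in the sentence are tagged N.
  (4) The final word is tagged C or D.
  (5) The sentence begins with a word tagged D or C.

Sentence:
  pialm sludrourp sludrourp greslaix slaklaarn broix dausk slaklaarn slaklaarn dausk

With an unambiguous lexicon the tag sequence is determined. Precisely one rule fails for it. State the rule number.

3

Fixed tagging: D C C C N D C N N C.
Rule check: R1 holds, R2 holds, R3 violated, R4 holds, R5 holds.
Only rule 3 fails.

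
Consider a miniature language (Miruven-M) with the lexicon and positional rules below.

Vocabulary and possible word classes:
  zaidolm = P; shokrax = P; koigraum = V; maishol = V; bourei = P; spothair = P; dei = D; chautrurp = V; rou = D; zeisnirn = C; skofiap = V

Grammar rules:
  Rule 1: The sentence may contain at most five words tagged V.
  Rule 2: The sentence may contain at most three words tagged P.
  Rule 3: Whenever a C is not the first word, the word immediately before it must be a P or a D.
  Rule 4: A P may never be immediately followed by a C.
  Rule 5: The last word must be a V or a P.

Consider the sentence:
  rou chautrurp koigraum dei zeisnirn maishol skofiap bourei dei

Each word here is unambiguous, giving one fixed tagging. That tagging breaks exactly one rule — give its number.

5

Fixed tagging: D V V D C V V P D.
Rule check: R1 ok, R2 ok, R3 ok, R4 ok, R5 fails.
Only rule 5 fails.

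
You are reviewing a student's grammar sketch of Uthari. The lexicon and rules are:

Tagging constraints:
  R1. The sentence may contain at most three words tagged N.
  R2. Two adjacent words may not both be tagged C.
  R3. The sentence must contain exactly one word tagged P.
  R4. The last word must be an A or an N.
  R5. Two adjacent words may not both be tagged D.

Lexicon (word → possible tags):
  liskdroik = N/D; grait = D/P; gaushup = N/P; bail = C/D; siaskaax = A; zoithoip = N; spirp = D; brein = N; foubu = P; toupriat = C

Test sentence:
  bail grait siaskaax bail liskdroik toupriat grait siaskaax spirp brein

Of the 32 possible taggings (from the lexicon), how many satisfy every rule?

9

Candidates per position — 1:bail {C,D}; 2:grait {D,P}; 3:siaskaax {A}; 4:bail {C,D}; 5:liskdroik {N,D}; 6:toupriat {C}; 7:grait {D,P}; 8:siaskaax {A}; 9:spirp {D}; 10:brein {N}.
There are 32 candidate sequences in total.
Checking each against the rules leaves 9 sequences.
Count = 9.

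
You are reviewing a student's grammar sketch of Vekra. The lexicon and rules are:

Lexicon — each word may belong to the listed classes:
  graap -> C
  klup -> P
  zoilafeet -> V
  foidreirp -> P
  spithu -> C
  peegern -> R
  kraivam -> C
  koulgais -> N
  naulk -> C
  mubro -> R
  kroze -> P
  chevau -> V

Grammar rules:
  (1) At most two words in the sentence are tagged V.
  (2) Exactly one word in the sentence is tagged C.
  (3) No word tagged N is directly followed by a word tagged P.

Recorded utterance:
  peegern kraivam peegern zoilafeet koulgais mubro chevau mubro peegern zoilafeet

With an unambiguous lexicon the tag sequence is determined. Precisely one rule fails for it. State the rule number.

1

Fixed tagging: R C R V N R V R R V.
Rule check: R1 fail, R2 pass, R3 pass.
Only rule 1 fails.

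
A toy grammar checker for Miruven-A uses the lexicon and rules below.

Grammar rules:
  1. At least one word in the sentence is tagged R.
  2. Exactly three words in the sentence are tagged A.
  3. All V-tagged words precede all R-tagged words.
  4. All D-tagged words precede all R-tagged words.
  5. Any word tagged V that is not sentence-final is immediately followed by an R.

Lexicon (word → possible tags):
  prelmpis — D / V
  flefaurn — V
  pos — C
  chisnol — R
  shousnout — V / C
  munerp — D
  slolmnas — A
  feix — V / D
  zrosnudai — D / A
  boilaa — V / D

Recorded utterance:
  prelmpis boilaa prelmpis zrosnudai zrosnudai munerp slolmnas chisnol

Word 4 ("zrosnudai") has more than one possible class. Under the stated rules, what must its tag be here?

Candidates per position — 1:prelmpis {D,V}; 2:boilaa {V,D}; 3:prelmpis {D,V}; 4:zrosnudai {D,A}; 5:zrosnudai {D,A}; 6:munerp {D}; 7:slolmnas {A}; 8:chisnol {R}.
Position 1: tagging it V would leave rule 5 unsatisfiable, so it must be D.
Position 2: tagging it V would leave rule 5 unsatisfiable, so it must be D.
Position 3: tagging it V would leave rule 5 unsatisfiable, so it must be D.
Position 4: tagging it D would leave rule 2 unsatisfiable, so it must be A.
Position 5: tagging it D would leave rule 2 unsatisfiable, so it must be A.
That leaves exactly one tagging: D D D A A D A R.
Check: rule 1 ok; rule 2 ok; rule 3 ok; rule 4 ok; rule 5 ok.

A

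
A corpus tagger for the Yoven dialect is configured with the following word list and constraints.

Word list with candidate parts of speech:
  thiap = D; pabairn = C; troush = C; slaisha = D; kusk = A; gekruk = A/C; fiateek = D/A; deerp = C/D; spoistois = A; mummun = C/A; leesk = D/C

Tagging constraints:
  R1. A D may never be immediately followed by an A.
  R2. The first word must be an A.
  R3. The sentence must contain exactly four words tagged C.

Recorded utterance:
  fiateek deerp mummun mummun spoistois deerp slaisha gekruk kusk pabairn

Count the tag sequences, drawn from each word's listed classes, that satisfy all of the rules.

Candidates per position — 1:fiateek {D,A}; 2:deerp {C,D}; 3:mummun {C,A}; 4:mummun {C,A}; 5:spoistois {A}; 6:deerp {C,D}; 7:slaisha {D}; 8:gekruk {A,C}; 9:kusk {A}; 10:pabairn {C}.
There are 64 candidate sequences in total.
The sequences that satisfy every rule: A C C A A D D C A C; A C A C A D D C A C; A C A A A C D C A C; A D C C A D D C A C; A D C A A C D C A C.
Count = 5.

5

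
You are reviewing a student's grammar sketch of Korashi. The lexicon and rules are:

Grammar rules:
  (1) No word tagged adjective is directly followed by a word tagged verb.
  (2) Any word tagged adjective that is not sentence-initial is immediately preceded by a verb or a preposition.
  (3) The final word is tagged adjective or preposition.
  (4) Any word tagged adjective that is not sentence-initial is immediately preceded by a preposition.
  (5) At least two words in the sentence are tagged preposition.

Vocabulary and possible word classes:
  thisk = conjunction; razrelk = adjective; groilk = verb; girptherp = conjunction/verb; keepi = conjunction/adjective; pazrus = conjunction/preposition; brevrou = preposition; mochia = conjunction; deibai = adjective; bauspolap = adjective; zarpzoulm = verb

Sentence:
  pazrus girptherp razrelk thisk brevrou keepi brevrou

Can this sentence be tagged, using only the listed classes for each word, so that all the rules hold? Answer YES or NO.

Candidates per position — 1:pazrus {conjunction,preposition}; 2:girptherp {conjunction,verb}; 3:razrelk {adjective}; 4:thisk {conjunction}; 5:brevrou {preposition}; 6:keepi {conjunction,adjective}; 7:brevrou {preposition}.
Rule 4 cannot be satisfied by any choice of tags from the lexicon.
So there is no consistent tagging.

NO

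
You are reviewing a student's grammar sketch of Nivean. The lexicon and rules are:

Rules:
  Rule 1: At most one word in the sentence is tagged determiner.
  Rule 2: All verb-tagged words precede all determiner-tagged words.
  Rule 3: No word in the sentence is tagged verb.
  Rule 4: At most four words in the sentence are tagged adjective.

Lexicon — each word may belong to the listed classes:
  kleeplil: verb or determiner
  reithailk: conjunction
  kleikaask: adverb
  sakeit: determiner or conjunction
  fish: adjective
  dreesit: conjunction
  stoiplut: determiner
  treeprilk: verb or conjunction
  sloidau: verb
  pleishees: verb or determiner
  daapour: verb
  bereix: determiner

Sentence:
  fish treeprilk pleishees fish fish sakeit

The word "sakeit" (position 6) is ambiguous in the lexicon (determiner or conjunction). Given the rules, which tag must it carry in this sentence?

Candidates per position — 1:fish {adjective}; 2:treeprilk {verb,conjunction}; 3:pleishees {verb,determiner}; 4:fish {adjective}; 5:fish {adjective}; 6:sakeit {determiner,conjunction}.
At position 2, choosing verb makes rule 3 impossible to satisfy; hence conjunction.
At position 3, choosing verb makes rule 3 impossible to satisfy; hence determiner.
At position 6, choosing determiner makes rule 1 impossible to satisfy; hence conjunction.
The only consistent sequence is: adjective conjunction determiner adjective adjective conjunction.
Check: rule 1 holds; rule 2 holds; rule 3 holds; rule 4 holds.

conjunction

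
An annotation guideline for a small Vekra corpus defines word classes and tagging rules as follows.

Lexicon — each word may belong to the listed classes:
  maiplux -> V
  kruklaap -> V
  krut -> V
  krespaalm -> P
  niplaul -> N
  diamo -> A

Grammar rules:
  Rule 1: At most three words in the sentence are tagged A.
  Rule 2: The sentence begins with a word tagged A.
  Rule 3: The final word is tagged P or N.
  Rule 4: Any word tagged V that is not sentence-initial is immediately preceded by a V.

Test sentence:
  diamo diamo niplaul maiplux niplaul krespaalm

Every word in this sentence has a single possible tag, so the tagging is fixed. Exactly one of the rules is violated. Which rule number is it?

Fixed tagging: A A N V N P.
Applying the rules: R1 pass, R2 pass, R3 pass, R4 fail.
Only rule 4 fails.

4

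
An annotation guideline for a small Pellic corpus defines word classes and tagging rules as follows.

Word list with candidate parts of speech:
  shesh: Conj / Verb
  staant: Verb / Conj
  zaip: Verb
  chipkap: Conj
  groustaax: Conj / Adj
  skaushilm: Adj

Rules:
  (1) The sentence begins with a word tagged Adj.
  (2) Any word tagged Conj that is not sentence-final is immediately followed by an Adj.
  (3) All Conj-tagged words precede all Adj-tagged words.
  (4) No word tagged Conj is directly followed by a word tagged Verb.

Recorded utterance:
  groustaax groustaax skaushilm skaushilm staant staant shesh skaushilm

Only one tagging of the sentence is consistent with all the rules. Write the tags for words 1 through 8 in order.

Candidates per position — 1:groustaax {Conj,Adj}; 2:groustaax {Conj,Adj}; 3:skaushilm {Adj}; 4:skaushilm {Adj}; 5:staant {Verb,Conj}; 6:staant {Verb,Conj}; 7:shesh {Conj,Verb}; 8:skaushilm {Adj}.
Position 1: tagging it Conj would leave rule 1 unsatisfiable, so it must be Adj.
Position 2: tagging it Conj would leave rule 3 unsatisfiable, so it must be Adj.
Position 5: tagging it Conj would leave rule 2 unsatisfiable, so it must be Verb.
Position 6: tagging it Conj would leave rule 2 unsatisfiable, so it must be Verb.
Position 7: tagging it Conj would leave rule 3 unsatisfiable, so it must be Verb.
That leaves exactly one tagging: Adj Adj Adj Adj Verb Verb Verb Adj.
Check: rule 1 holds; rule 2 holds; rule 3 holds; rule 4 holds.

Adj Adj Adj Adj Verb Verb Verb Adj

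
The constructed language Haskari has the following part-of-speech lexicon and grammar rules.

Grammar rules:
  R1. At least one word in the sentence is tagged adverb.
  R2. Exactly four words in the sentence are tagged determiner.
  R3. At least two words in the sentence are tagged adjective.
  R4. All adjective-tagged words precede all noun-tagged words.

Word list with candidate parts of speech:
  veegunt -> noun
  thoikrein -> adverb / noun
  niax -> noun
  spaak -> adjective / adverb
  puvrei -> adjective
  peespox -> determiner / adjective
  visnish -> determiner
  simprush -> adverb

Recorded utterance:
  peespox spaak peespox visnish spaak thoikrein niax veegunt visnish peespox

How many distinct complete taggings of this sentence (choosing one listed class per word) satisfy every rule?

Candidates per position — 1:peespox {determiner,adjective}; 2:spaak {adjective,adverb}; 3:peespox {determiner,adjective}; 4:visnish {determiner}; 5:spaak {adjective,adverb}; 6:thoikrein {adverb,noun}; 7:niax {noun}; 8:veegunt {noun}; 9:visnish {determiner}; 10:peespox {determiner,adjective}.
There are 64 candidate sequences in total.
Checking each against the rules leaves 10 sequences.
Count = 10.

10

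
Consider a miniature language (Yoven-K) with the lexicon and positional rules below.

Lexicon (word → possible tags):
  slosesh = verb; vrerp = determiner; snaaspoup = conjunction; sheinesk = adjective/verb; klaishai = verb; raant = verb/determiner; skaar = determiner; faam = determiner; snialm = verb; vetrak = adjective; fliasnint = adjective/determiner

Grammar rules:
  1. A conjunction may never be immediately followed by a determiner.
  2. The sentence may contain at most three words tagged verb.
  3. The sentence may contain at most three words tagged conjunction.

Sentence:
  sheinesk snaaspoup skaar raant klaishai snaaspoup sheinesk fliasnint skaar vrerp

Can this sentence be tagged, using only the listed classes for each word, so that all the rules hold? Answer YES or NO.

Candidates per position — 1:sheinesk {adjective,verb}; 2:snaaspoup {conjunction}; 3:skaar {determiner}; 4:raant {verb,determiner}; 5:klaishai {verb}; 6:snaaspoup {conjunction}; 7:sheinesk {adjective,verb}; 8:fliasnint {adjective,determiner}; 9:skaar {determiner}; 10:vrerp {determiner}.
Rule 1 cannot be satisfied by any choice of tags from the lexicon.
So there is no consistent tagging.

NO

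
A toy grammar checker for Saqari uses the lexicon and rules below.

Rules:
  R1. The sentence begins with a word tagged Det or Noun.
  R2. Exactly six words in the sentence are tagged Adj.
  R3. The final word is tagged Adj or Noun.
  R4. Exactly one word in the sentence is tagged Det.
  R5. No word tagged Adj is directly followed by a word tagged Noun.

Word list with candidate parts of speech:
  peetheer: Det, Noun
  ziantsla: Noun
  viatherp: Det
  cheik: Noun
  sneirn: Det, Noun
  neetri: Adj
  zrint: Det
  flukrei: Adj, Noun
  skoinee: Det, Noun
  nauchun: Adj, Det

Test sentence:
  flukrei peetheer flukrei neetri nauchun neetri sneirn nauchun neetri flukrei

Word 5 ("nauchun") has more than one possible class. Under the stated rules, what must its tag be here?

Candidates per position — 1:flukrei {Adj,Noun}; 2:peetheer {Det,Noun}; 3:flukrei {Adj,Noun}; 4:neetri {Adj}; 5:nauchun {Adj,Det}; 6:neetri {Adj}; 7:sneirn {Det,Noun}; 8:nauchun {Adj,Det}; 9:neetri {Adj}; 10:flukrei {Adj,Noun}.
Position 1: tagging it Adj would leave rule 1 unsatisfiable, so it must be Noun.
Position 7: tagging it Noun would leave rule 5 unsatisfiable, so it must be Det.
Position 8: tagging it Det would leave rule 4 unsatisfiable, so it must be Adj.
Position 10: tagging it Noun would leave rule 5 unsatisfiable, so it must be Adj.
Position 2: tagging it Det would leave rule 4 unsatisfiable, so it must be Noun.
Position 5: tagging it Det would leave rule 4 unsatisfiable, so it must be Adj.
Position 3: tagging it Adj would leave rule 2 unsatisfiable, so it must be Noun.
The only consistent sequence is: Noun Noun Noun Adj Adj Adj Det Adj Adj Adj.
Check: rule 1 ✓; rule 2 ✓; rule 3 ✓; rule 4 ✓; rule 5 ✓.

Adj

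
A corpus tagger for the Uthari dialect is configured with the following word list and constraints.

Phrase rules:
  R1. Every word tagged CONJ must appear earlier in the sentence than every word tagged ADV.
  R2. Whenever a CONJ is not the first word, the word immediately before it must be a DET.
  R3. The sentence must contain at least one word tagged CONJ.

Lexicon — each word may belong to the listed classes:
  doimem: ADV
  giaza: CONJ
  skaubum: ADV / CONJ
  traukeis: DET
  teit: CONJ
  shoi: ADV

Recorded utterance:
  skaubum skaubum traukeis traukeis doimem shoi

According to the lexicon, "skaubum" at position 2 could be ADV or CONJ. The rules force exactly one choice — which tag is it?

Candidates per position — 1:skaubum {ADV,CONJ}; 2:skaubum {ADV,CONJ}; 3:traukeis {DET}; 4:traukeis {DET}; 5:doimem {ADV}; 6:shoi {ADV}.
Position 2: CONJ is ruled out by rule 2; that leaves ADV.
Position 1: ADV is ruled out by rule 3; that leaves CONJ.
So the tagging must be: CONJ ADV DET DET ADV ADV.
Check: rule 1 holds; rule 2 holds; rule 3 holds.

ADV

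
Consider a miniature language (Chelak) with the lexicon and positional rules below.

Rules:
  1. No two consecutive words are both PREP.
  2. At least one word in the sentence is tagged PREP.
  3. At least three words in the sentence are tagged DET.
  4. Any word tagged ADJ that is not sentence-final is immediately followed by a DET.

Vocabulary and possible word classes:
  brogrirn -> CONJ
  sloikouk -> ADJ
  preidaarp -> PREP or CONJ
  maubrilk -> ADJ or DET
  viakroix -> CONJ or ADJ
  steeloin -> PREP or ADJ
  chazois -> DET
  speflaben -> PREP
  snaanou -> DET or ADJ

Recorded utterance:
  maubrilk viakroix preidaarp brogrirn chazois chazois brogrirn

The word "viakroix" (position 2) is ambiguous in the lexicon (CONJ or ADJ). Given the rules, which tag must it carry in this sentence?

CONJ

Candidates per position — 1:maubrilk {ADJ,DET}; 2:viakroix {CONJ,ADJ}; 3:preidaarp {PREP,CONJ}; 4:brogrirn {CONJ}; 5:chazois {DET}; 6:chazois {DET}; 7:brogrirn {CONJ}.
If word 1 were ADJ, no tagging could satisfy rule 3; so word 1 is DET.
If word 2 were ADJ, no tagging could satisfy rule 4; so word 2 is CONJ.
If word 3 were CONJ, no tagging could satisfy rule 2; so word 3 is PREP.
So the tagging must be: DET CONJ PREP CONJ DET DET CONJ.
Check: rule 1 ✓; rule 2 ✓; rule 3 ✓; rule 4 ✓.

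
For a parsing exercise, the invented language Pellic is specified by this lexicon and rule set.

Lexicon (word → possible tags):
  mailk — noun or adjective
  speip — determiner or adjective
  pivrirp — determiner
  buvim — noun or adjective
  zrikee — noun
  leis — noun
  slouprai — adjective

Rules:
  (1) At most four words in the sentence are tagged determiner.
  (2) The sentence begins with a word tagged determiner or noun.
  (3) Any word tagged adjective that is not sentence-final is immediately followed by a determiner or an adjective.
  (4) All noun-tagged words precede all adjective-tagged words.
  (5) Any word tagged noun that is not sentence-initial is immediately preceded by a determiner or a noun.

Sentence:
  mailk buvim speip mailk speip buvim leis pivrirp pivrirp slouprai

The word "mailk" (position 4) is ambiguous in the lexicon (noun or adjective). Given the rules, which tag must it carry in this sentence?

noun

Candidates per position — 1:mailk {noun,adjective}; 2:buvim {noun,adjective}; 3:speip {determiner,adjective}; 4:mailk {noun,adjective}; 5:speip {determiner,adjective}; 6:buvim {noun,adjective}; 7:leis {noun}; 8:pivrirp {determiner}; 9:pivrirp {determiner}; 10:slouprai {adjective}.
If word 1 were adjective, no tagging could satisfy rule 2; so word 1 is noun.
If word 2 were adjective, no tagging could satisfy rule 4; so word 2 is noun.
If word 3 were adjective, no tagging could satisfy rule 4; so word 3 is determiner.
If word 4 were adjective, no tagging could satisfy rule 4; so word 4 is noun.
If word 5 were adjective, no tagging could satisfy rule 3; so word 5 is determiner.
If word 6 were adjective, no tagging could satisfy rule 3; so word 6 is noun.
The only consistent sequence is: noun noun determiner noun determiner noun noun determiner determiner adjective.
Checking: rule 1 holds; rule 2 holds; rule 3 holds; rule 4 holds; rule 5 holds.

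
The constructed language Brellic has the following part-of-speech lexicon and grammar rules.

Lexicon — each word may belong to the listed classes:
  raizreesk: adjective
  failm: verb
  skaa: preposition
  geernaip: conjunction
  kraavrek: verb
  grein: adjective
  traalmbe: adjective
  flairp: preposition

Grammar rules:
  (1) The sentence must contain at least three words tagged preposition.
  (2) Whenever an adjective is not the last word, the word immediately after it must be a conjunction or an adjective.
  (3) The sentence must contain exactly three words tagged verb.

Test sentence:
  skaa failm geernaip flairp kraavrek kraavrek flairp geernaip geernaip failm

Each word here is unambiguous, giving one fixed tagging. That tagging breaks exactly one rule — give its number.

Fixed tagging: preposition verb conjunction preposition verb verb preposition conjunction conjunction verb.
Applying the rules: R1 ✓, R2 ✓, R3 ✗.
Only rule 3 fails.

3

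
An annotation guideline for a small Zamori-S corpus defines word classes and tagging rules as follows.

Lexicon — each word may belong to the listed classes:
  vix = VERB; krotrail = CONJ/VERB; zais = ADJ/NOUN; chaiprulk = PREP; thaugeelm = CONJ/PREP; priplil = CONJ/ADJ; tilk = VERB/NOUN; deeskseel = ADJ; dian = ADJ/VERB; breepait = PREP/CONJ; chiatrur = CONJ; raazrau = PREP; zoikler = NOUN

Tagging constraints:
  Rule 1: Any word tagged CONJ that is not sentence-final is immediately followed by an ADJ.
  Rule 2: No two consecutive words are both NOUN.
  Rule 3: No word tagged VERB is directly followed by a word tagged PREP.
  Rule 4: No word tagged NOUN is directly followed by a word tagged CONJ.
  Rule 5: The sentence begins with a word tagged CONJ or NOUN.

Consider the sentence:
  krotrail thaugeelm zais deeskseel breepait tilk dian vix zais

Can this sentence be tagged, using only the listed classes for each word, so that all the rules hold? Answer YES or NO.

Candidates per position — 1:krotrail {CONJ,VERB}; 2:thaugeelm {CONJ,PREP}; 3:zais {ADJ,NOUN}; 4:deeskseel {ADJ}; 5:breepait {PREP,CONJ}; 6:tilk {VERB,NOUN}; 7:dian {ADJ,VERB}; 8:vix {VERB}; 9:zais {ADJ,NOUN}.
Every candidate sequence violates at least one rule; no consistent tagging exists.

NO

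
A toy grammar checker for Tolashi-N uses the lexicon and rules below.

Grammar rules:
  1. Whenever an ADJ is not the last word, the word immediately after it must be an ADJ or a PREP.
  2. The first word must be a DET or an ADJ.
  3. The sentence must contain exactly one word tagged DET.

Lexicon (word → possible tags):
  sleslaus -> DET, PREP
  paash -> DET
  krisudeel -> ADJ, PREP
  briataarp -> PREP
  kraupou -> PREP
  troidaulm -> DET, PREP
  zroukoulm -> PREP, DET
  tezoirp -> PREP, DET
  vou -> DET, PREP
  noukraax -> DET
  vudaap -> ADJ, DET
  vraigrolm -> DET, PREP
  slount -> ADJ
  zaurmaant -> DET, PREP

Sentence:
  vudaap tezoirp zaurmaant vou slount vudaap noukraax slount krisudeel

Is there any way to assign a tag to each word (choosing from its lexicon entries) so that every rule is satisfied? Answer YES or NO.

Candidates per position — 1:vudaap {ADJ,DET}; 2:tezoirp {PREP,DET}; 3:zaurmaant {DET,PREP}; 4:vou {DET,PREP}; 5:slount {ADJ}; 6:vudaap {ADJ,DET}; 7:noukraax {DET}; 8:slount {ADJ}; 9:krisudeel {ADJ,PREP}.
Rule 1 cannot be satisfied by any choice of tags from the lexicon.
So there is no consistent tagging.

NO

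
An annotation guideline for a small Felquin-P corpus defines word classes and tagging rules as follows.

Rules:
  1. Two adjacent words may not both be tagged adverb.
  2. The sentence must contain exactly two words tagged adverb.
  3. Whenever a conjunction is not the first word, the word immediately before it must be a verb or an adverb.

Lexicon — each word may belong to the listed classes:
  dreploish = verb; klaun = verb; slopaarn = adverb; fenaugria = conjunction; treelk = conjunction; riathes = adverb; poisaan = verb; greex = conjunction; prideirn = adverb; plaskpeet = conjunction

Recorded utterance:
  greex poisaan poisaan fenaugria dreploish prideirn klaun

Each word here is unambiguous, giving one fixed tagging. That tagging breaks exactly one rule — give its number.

Fixed tagging: conjunction verb verb conjunction verb adverb verb.
Applying the rules: R1 ✓, R2 ✗, R3 ✓.
Only rule 2 fails.

2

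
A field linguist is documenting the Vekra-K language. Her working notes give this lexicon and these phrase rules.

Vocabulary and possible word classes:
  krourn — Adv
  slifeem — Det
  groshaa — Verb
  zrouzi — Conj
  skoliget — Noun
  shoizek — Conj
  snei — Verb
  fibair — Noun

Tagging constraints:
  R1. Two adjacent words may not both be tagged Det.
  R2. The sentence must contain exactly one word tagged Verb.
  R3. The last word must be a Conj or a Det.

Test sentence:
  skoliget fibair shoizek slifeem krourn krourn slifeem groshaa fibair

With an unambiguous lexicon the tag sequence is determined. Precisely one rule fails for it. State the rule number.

3

Fixed tagging: Noun Noun Conj Det Adv Adv Det Verb Noun.
Applying the rules: R1 pass, R2 pass, R3 fail.
Only rule 3 fails.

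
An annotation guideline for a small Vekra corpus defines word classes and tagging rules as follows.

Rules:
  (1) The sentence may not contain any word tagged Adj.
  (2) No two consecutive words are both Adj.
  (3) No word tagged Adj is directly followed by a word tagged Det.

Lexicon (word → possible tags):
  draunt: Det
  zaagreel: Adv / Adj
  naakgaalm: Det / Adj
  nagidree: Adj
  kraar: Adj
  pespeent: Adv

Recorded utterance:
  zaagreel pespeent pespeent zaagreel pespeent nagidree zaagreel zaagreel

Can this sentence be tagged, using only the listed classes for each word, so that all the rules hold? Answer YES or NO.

Candidates per position — 1:zaagreel {Adv,Adj}; 2:pespeent {Adv}; 3:pespeent {Adv}; 4:zaagreel {Adv,Adj}; 5:pespeent {Adv}; 6:nagidree {Adj}; 7:zaagreel {Adv,Adj}; 8:zaagreel {Adv,Adj}.
Rule 1 cannot be satisfied by any choice of tags from the lexicon.
So there is no consistent tagging.

NO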